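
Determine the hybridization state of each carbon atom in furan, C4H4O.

sp^2

Each carbon atom — 3 σ bonds, plus one π bond. Steric number 3, so sp2.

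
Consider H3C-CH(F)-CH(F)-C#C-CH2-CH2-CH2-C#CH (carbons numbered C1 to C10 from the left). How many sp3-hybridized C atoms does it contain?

6

C1: sp3 ✓
C2: sp3 ✓
C3: sp3 ✓
C4: sp
C5: sp
C6: sp3 ✓
C7: sp3 ✓
C8: sp3 ✓
C9: sp
C10: sp
C1, C2, C3, C6, C7, C8 → 6 sp3 carbons.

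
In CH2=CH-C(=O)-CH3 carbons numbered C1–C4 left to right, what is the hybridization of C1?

C1 carries 3 σ bonds, plus one π bond, giving a steric number of 3, so it is sp2.

sp^2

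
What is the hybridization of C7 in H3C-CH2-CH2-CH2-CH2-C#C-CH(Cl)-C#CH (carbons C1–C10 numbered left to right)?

sp

C7 has 2 σ bonds, plus two π bonds: steric number 2 → sp.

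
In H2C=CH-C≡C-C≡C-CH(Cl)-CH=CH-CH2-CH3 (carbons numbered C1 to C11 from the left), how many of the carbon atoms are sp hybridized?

C1: sp2
C2: sp2
C3: sp ✓
C4: sp ✓
C5: sp ✓
C6: sp ✓
C7: sp3
C8: sp2
C9: sp2
C10: sp3
C11: sp3
C3, C4, C5, C6 → 4 sp carbons.

4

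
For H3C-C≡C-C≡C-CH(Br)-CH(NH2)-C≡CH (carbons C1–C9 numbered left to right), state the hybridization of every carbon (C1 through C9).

C1 — 4 σ bonds. Steric number 4, so sp3.
C2 has 2 σ bonds, plus two π bonds: steric number 2 → sp.
C3 (2 σ bonds, plus two π bonds) has steric number 2: sp.
C4: 2 σ bonds, plus two π bonds; 2 regions of electron density → sp.
C5: 2 σ bonds, plus two π bonds; 2 regions of electron density → sp.
C6: 4 σ bonds; 4 regions of electron density → sp3.
C7 (4 σ bonds) has steric number 4: sp3.
C8 carries 2 σ bonds, plus two π bonds, giving a steric number of 2, so it is sp.
C9 carries 2 σ bonds, plus two π bonds, giving a steric number of 2, so it is sp.

C1 sp3, C2 sp, C3 sp, C4 sp, C5 sp, C6 sp3, C7 sp3, C8 sp, C9 sp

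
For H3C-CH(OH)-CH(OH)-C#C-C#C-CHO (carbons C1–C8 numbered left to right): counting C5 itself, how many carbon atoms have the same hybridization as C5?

C5 is sp (two π bonds).
C1: sp3
C2: sp3
C3: sp3
C4: sp ✓
C5: sp ✓
C6: sp ✓
C7: sp ✓
C8: sp2
4 carbons are sp.

4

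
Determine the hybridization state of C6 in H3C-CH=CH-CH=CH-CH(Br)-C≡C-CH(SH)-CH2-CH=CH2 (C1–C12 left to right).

C6: 4 σ bonds — 4 electron domains, sp3.

sp3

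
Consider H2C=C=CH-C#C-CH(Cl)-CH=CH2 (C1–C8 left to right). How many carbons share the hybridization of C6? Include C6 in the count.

C6 is sp3 (only σ bonds).
C1: sp2
C2: sp
C3: sp2
C4: sp
C5: sp
C6: sp3 ✓
C7: sp2
C8: sp2
1 carbon is sp3.

1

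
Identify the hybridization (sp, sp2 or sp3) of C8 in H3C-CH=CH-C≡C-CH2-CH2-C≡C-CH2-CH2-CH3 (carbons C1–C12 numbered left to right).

sp

C8 carries 2 σ bonds, plus two π bonds, giving a steric number of 2, so it is sp.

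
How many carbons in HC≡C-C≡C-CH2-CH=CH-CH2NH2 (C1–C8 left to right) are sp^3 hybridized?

2

C1: sp
C2: sp
C3: sp
C4: sp
C5: sp3 ✓
C6: sp2
C7: sp2
C8: sp3 ✓
C5, C8 → 2 sp3 carbons.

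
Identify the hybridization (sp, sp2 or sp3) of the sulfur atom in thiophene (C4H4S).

Analogous to furan: one S lone pair in the aromatic π system, S is sp2.

sp²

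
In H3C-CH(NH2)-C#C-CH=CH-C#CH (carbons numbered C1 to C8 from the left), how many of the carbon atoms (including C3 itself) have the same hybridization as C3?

C3 is sp (two π bonds).
C1: sp3
C2: sp3
C3: sp ✓
C4: sp ✓
C5: sp2
C6: sp2
C7: sp ✓
C8: sp ✓
4 carbons are sp.

4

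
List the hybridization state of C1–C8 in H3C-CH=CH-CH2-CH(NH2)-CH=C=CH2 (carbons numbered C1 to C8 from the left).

C1 has 4 σ bonds: steric number 4 → sp3.
C2 is sp2: 3 σ bonds, plus one π bond, 3 electron-density regions.
C3 carries 3 σ bonds, plus one π bond, giving a steric number of 3, so it is sp2.
C4 has 4 σ bonds: steric number 4 → sp3.
C5 has 4 σ bonds: steric number 4 → sp3.
C6 is sp2: 3 σ bonds, plus one π bond, 3 electron-density regions.
C7 is sp: 2 σ bonds, plus two π bonds, 2 electron-density regions.
C8 carries 3 σ bonds, plus one π bond, giving a steric number of 3, so it is sp2.

C1 sp3, C2 sp2, C3 sp2, C4 sp3, C5 sp3, C6 sp2, C7 sp, C8 sp2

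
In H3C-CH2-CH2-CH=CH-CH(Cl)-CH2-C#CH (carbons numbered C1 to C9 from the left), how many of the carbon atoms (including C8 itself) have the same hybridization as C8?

C8 is sp (two π bonds).
C1: sp3
C2: sp3
C3: sp3
C4: sp2
C5: sp2
C6: sp3
C7: sp3
C8: sp ✓
C9: sp ✓
2 carbons are sp.

2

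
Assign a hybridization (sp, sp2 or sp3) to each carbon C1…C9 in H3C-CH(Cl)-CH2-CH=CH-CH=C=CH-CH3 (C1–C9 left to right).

C1 sp3, C2 sp3, C3 sp3, C4 sp2, C5 sp2, C6 sp2, C7 sp, C8 sp2, C9 sp3

C1: 4 σ bonds; 4 regions of electron density → sp3.
C2 has 4 σ bonds: steric number 4 → sp3.
C3: 4 σ bonds — 4 electron domains, sp3.
C4 — 3 σ bonds, plus one π bond. Steric number 3, so sp2.
C5 is sp2: 3 σ bonds, plus one π bond, 3 electron-density regions.
C6 carries 3 σ bonds, plus one π bond, giving a steric number of 3, so it is sp2.
C7 is sp: 2 σ bonds, plus two π bonds, 2 electron-density regions.
C8 (3 σ bonds, plus one π bond) has steric number 3: sp2.
C9 is sp3: 4 σ bonds, 4 electron-density regions.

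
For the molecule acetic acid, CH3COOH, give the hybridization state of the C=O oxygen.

The C=O oxygen carries 1 σ bond and 2 lone pairs, plus one π bond, giving a steric number of 3, so it is sp2.

sp^2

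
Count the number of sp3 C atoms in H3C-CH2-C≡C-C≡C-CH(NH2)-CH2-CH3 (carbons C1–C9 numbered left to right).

5

C1: sp3 ✓
C2: sp3 ✓
C3: sp
C4: sp
C5: sp
C6: sp
C7: sp3 ✓
C8: sp3 ✓
C9: sp3 ✓
C1, C2, C7, C8, C9 → 5 sp3 carbons.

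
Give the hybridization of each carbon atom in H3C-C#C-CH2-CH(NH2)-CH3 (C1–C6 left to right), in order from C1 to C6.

C1 sp3, C2 sp, C3 sp, C4 sp3, C5 sp3, C6 sp3

C1: 4 σ bonds — 4 electron domains, sp3.
C2 (2 σ bonds, plus two π bonds) has steric number 2: sp.
C3 — 2 σ bonds, plus two π bonds. Steric number 2, so sp.
C4 has 4 σ bonds: steric number 4 → sp3.
C5 has 4 σ bonds: steric number 4 → sp3.
C6 has 4 σ bonds: steric number 4 → sp3.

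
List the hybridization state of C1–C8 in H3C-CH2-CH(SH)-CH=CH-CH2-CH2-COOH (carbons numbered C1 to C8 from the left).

C1 sp3, C2 sp3, C3 sp3, C4 sp2, C5 sp2, C6 sp3, C7 sp3, C8 sp2

C1: 4 σ bonds; 4 regions of electron density → sp3.
C2 (4 σ bonds) has steric number 4: sp3.
C3 is sp3: 4 σ bonds, 4 electron-density regions.
C4 is sp2: 3 σ bonds, plus one π bond, 3 electron-density regions.
C5 — 3 σ bonds, plus one π bond. Steric number 3, so sp2.
C6 has 4 σ bonds: steric number 4 → sp3.
C7: 4 σ bonds — 4 electron domains, sp3.
C8 (3 σ bonds, plus one π bond) has steric number 3: sp2.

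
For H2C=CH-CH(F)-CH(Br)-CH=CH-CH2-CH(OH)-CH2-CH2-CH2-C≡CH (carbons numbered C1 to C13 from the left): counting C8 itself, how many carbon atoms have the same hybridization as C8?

7

C8 is sp3 (only σ bonds).
C1: sp2
C2: sp2
C3: sp3 ✓
C4: sp3 ✓
C5: sp2
C6: sp2
C7: sp3 ✓
C8: sp3 ✓
C9: sp3 ✓
C10: sp3 ✓
C11: sp3 ✓
C12: sp
C13: sp
7 carbons are sp3.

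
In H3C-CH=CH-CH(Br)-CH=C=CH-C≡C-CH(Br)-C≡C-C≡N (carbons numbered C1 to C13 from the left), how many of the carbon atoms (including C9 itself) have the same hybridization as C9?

C9 is sp (two π bonds).
C1: sp3
C2: sp2
C3: sp2
C4: sp3
C5: sp2
C6: sp ✓
C7: sp2
C8: sp ✓
C9: sp ✓
C10: sp3
C11: sp ✓
C12: sp ✓
C13: sp ✓
6 carbons are sp.

6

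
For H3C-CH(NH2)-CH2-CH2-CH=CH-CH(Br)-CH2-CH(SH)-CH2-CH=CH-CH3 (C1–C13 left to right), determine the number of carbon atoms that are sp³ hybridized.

9

C1: sp3 ✓
C2: sp3 ✓
C3: sp3 ✓
C4: sp3 ✓
C5: sp2
C6: sp2
C7: sp3 ✓
C8: sp3 ✓
C9: sp3 ✓
C10: sp3 ✓
C11: sp2
C12: sp2
C13: sp3 ✓
C1, C2, C3, C4, C7, C8, C9, C10, C13 → 9 sp3 carbons.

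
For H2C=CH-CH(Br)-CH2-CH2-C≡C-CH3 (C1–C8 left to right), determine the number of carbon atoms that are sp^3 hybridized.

4

C1: sp2
C2: sp2
C3: sp3 ✓
C4: sp3 ✓
C5: sp3 ✓
C6: sp
C7: sp
C8: sp3 ✓
C3, C4, C5, C8 → 4 sp3 carbons.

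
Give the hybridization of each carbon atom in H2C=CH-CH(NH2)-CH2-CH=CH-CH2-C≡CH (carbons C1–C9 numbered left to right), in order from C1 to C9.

C1 sp2, C2 sp2, C3 sp3, C4 sp3, C5 sp2, C6 sp2, C7 sp3, C8 sp, C9 sp

C1: 3 σ bonds, plus one π bond; 3 regions of electron density → sp2.
C2 (3 σ bonds, plus one π bond) has steric number 3: sp2.
C3: 4 σ bonds — 4 electron domains, sp3.
C4 is sp3: 4 σ bonds, 4 electron-density regions.
C5 (3 σ bonds, plus one π bond) has steric number 3: sp2.
C6 (3 σ bonds, plus one π bond) has steric number 3: sp2.
C7: 4 σ bonds — 4 electron domains, sp3.
C8 has 2 σ bonds, plus two π bonds: steric number 2 → sp.
C9 carries 2 σ bonds, plus two π bonds, giving a steric number of 2, so it is sp.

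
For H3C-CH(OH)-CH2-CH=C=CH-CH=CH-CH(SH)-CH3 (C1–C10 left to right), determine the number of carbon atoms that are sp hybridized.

C1: sp3
C2: sp3
C3: sp3
C4: sp2
C5: sp ✓
C6: sp2
C7: sp2
C8: sp2
C9: sp3
C10: sp3
C5 → 1 sp carbon.

1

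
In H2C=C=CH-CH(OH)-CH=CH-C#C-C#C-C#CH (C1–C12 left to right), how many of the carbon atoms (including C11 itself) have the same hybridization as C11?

C11 is sp (two π bonds).
C1: sp2
C2: sp ✓
C3: sp2
C4: sp3
C5: sp2
C6: sp2
C7: sp ✓
C8: sp ✓
C9: sp ✓
C10: sp ✓
C11: sp ✓
C12: sp ✓
7 carbons are sp.

7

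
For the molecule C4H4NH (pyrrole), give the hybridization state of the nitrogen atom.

N has three σ bonds; its lone pair occupies the p orbital and is part of the aromatic π system, so N is sp2 (not the sp3 a naive steric count of 4 would give).

sp2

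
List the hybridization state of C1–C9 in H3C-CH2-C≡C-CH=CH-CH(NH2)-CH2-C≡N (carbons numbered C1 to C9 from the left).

C1: 4 σ bonds; 4 regions of electron density → sp3.
C2 is sp3: 4 σ bonds, 4 electron-density regions.
C3 — 2 σ bonds, plus two π bonds. Steric number 2, so sp.
C4 carries 2 σ bonds, plus two π bonds, giving a steric number of 2, so it is sp.
C5 carries 3 σ bonds, plus one π bond, giving a steric number of 3, so it is sp2.
C6: 3 σ bonds, plus one π bond; 3 regions of electron density → sp2.
C7 is sp3: 4 σ bonds, 4 electron-density regions.
C8 (4 σ bonds) has steric number 4: sp3.
C9: 2 σ bonds, plus two π bonds — 2 electron domains, sp.

C1 sp3, C2 sp3, C3 sp, C4 sp, C5 sp2, C6 sp2, C7 sp3, C8 sp3, C9 sp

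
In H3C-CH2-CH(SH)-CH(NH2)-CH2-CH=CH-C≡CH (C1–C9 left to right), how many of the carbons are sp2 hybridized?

2

C1: sp3
C2: sp3
C3: sp3
C4: sp3
C5: sp3
C6: sp2 ✓
C7: sp2 ✓
C8: sp
C9: sp
C6, C7 → 2 sp2 carbons.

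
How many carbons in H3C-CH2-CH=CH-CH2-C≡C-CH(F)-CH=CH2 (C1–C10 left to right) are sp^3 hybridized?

C1: sp3 ✓
C2: sp3 ✓
C3: sp2
C4: sp2
C5: sp3 ✓
C6: sp
C7: sp
C8: sp3 ✓
C9: sp2
C10: sp2
C1, C2, C5, C8 → 4 sp3 carbons.

4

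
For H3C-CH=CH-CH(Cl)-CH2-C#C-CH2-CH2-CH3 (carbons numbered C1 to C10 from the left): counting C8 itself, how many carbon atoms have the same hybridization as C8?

C8 is sp3 (only σ bonds).
C1: sp3 ✓
C2: sp2
C3: sp2
C4: sp3 ✓
C5: sp3 ✓
C6: sp
C7: sp
C8: sp3 ✓
C9: sp3 ✓
C10: sp3 ✓
6 carbons are sp3.

6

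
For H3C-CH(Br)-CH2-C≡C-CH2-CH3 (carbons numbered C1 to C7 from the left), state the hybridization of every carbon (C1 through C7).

C1 sp3, C2 sp3, C3 sp3, C4 sp, C5 sp, C6 sp3, C7 sp3

C1 is sp3: 4 σ bonds, 4 electron-density regions.
C2: 4 σ bonds — 4 electron domains, sp3.
C3 — 4 σ bonds. Steric number 4, so sp3.
C4: 2 σ bonds, plus two π bonds — 2 electron domains, sp.
C5 is sp: 2 σ bonds, plus two π bonds, 2 electron-density regions.
C6 has 4 σ bonds: steric number 4 → sp3.
C7 — 4 σ bonds. Steric number 4, so sp3.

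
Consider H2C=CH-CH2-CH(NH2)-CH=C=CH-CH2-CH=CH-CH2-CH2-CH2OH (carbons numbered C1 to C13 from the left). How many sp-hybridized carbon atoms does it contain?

C1: sp2
C2: sp2
C3: sp3
C4: sp3
C5: sp2
C6: sp ✓
C7: sp2
C8: sp3
C9: sp2
C10: sp2
C11: sp3
C12: sp3
C13: sp3
C6 → 1 sp carbon.

1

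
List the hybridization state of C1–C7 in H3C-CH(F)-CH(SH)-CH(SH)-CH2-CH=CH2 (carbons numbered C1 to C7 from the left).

C1 has 4 σ bonds: steric number 4 → sp3.
C2: 4 σ bonds — 4 electron domains, sp3.
C3 — 4 σ bonds. Steric number 4, so sp3.
C4 carries 4 σ bonds, giving a steric number of 4, so it is sp3.
C5 is sp3: 4 σ bonds, 4 electron-density regions.
C6 carries 3 σ bonds, plus one π bond, giving a steric number of 3, so it is sp2.
C7: 3 σ bonds, plus one π bond; 3 regions of electron density → sp2.

C1 sp3, C2 sp3, C3 sp3, C4 sp3, C5 sp3, C6 sp2, C7 sp2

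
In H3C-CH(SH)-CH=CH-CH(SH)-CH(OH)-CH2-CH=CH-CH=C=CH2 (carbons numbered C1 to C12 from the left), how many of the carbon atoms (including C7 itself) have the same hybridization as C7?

C7 is sp3 (only σ bonds).
C1: sp3 ✓
C2: sp3 ✓
C3: sp2
C4: sp2
C5: sp3 ✓
C6: sp3 ✓
C7: sp3 ✓
C8: sp2
C9: sp2
C10: sp2
C11: sp
C12: sp2
5 carbons are sp3.

5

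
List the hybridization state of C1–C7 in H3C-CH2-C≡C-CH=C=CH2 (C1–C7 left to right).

C1 sp3, C2 sp3, C3 sp, C4 sp, C5 sp2, C6 sp, C7 sp2

C1 is sp3: 4 σ bonds, 4 electron-density regions.
C2 (4 σ bonds) has steric number 4: sp3.
C3 is sp: 2 σ bonds, plus two π bonds, 2 electron-density regions.
C4 (2 σ bonds, plus two π bonds) has steric number 2: sp.
C5 — 3 σ bonds, plus one π bond. Steric number 3, so sp2.
C6 (2 σ bonds, plus two π bonds) has steric number 2: sp.
C7 (3 σ bonds, plus one π bond) has steric number 3: sp2.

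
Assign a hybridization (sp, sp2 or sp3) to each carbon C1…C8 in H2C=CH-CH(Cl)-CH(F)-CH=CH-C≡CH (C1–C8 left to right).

C1 sp2, C2 sp2, C3 sp3, C4 sp3, C5 sp2, C6 sp2, C7 sp, C8 sp

C1 — 3 σ bonds, plus one π bond. Steric number 3, so sp2.
C2: 3 σ bonds, plus one π bond — 3 electron domains, sp2.
C3: 4 σ bonds — 4 electron domains, sp3.
C4 is sp3: 4 σ bonds, 4 electron-density regions.
C5: 3 σ bonds, plus one π bond; 3 regions of electron density → sp2.
C6 — 3 σ bonds, plus one π bond. Steric number 3, so sp2.
C7 is sp: 2 σ bonds, plus two π bonds, 2 electron-density regions.
C8: 2 σ bonds, plus two π bonds — 2 electron domains, sp.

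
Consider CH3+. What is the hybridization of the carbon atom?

sp²

Three σ bonds to H, empty p orbital → sp2, trigonal planar.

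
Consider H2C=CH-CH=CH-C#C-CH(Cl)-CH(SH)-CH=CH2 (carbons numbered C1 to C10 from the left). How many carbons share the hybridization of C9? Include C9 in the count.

6

C9 is sp2 (one π bond).
C1: sp2 ✓
C2: sp2 ✓
C3: sp2 ✓
C4: sp2 ✓
C5: sp
C6: sp
C7: sp3
C8: sp3
C9: sp2 ✓
C10: sp2 ✓
6 carbons are sp2.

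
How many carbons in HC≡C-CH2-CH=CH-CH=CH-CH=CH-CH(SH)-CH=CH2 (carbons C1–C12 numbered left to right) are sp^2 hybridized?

8

C1: sp
C2: sp
C3: sp3
C4: sp2 ✓
C5: sp2 ✓
C6: sp2 ✓
C7: sp2 ✓
C8: sp2 ✓
C9: sp2 ✓
C10: sp3
C11: sp2 ✓
C12: sp2 ✓
C4, C5, C6, C7, C8, C9, C11, C12 → 8 sp2 carbons.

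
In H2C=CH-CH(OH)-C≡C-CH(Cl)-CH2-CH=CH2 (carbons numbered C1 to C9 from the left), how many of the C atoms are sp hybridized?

2

C1: sp2
C2: sp2
C3: sp3
C4: sp ✓
C5: sp ✓
C6: sp3
C7: sp3
C8: sp2
C9: sp2
C4, C5 → 2 sp carbons.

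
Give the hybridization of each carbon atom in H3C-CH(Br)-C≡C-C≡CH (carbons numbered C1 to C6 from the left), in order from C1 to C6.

C1 sp3, C2 sp3, C3 sp, C4 sp, C5 sp, C6 sp

C1 — 4 σ bonds. Steric number 4, so sp3.
C2 carries 4 σ bonds, giving a steric number of 4, so it is sp3.
C3 is sp: 2 σ bonds, plus two π bonds, 2 electron-density regions.
C4: 2 σ bonds, plus two π bonds — 2 electron domains, sp.
C5: 2 σ bonds, plus two π bonds; 2 regions of electron density → sp.
C6 has 2 σ bonds, plus two π bonds: steric number 2 → sp.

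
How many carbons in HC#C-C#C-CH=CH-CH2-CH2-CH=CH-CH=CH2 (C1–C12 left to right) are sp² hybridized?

6

C1: sp
C2: sp
C3: sp
C4: sp
C5: sp2 ✓
C6: sp2 ✓
C7: sp3
C8: sp3
C9: sp2 ✓
C10: sp2 ✓
C11: sp2 ✓
C12: sp2 ✓
C5, C6, C9, C10, C11, C12 → 6 sp2 carbons.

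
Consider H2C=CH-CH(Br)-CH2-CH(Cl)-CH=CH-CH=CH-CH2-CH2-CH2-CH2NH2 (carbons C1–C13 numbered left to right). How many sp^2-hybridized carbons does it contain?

C1: sp2 ✓
C2: sp2 ✓
C3: sp3
C4: sp3
C5: sp3
C6: sp2 ✓
C7: sp2 ✓
C8: sp2 ✓
C9: sp2 ✓
C10: sp3
C11: sp3
C12: sp3
C13: sp3
C1, C2, C6, C7, C8, C9 → 6 sp2 carbons.

6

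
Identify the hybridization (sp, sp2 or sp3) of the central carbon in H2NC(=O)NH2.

sp^2

The central carbon (3 σ bonds, plus one π bond) has steric number 3: sp2.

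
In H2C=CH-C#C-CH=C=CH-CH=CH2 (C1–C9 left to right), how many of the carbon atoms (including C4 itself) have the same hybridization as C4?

3

C4 is sp (two π bonds).
C1: sp2
C2: sp2
C3: sp ✓
C4: sp ✓
C5: sp2
C6: sp ✓
C7: sp2
C8: sp2
C9: sp2
3 carbons are sp.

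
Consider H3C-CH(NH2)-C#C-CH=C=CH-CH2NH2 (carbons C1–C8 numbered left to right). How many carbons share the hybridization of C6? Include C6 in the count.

C6 is sp (two π bonds).
C1: sp3
C2: sp3
C3: sp ✓
C4: sp ✓
C5: sp2
C6: sp ✓
C7: sp2
C8: sp3
3 carbons are sp.

3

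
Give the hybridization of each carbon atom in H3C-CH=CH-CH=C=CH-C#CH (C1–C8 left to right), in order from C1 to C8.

C1 carries 4 σ bonds, giving a steric number of 4, so it is sp3.
C2: 3 σ bonds, plus one π bond — 3 electron domains, sp2.
C3 — 3 σ bonds, plus one π bond. Steric number 3, so sp2.
C4 (3 σ bonds, plus one π bond) has steric number 3: sp2.
C5: 2 σ bonds, plus two π bonds; 2 regions of electron density → sp.
C6 (3 σ bonds, plus one π bond) has steric number 3: sp2.
C7 is sp: 2 σ bonds, plus two π bonds, 2 electron-density regions.
C8: 2 σ bonds, plus two π bonds — 2 electron domains, sp.

C1 sp3, C2 sp2, C3 sp2, C4 sp2, C5 sp, C6 sp2, C7 sp, C8 sp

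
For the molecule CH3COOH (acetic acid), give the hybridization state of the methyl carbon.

The methyl carbon (4 σ bonds) has steric number 4: sp3.

sp^3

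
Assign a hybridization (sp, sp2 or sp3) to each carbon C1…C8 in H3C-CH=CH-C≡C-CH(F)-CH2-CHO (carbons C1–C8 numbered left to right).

C1 sp3, C2 sp2, C3 sp2, C4 sp, C5 sp, C6 sp3, C7 sp3, C8 sp2

C1 carries 4 σ bonds, giving a steric number of 4, so it is sp3.
C2 — 3 σ bonds, plus one π bond. Steric number 3, so sp2.
C3 has 3 σ bonds, plus one π bond: steric number 3 → sp2.
C4 has 2 σ bonds, plus two π bonds: steric number 2 → sp.
C5 has 2 σ bonds, plus two π bonds: steric number 2 → sp.
C6 has 4 σ bonds: steric number 4 → sp3.
C7 carries 4 σ bonds, giving a steric number of 4, so it is sp3.
C8: 3 σ bonds, plus one π bond — 3 electron domains, sp2.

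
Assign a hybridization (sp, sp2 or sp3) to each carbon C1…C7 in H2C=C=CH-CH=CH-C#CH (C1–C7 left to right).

C1 carries 3 σ bonds, plus one π bond, giving a steric number of 3, so it is sp2.
C2: 2 σ bonds, plus two π bonds — 2 electron domains, sp.
C3 has 3 σ bonds, plus one π bond: steric number 3 → sp2.
C4 — 3 σ bonds, plus one π bond. Steric number 3, so sp2.
C5: 3 σ bonds, plus one π bond — 3 electron domains, sp2.
C6 (2 σ bonds, plus two π bonds) has steric number 2: sp.
C7 carries 2 σ bonds, plus two π bonds, giving a steric number of 2, so it is sp.

C1 sp2, C2 sp, C3 sp2, C4 sp2, C5 sp2, C6 sp, C7 sp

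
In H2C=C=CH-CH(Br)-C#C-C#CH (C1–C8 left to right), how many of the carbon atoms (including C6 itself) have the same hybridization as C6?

C6 is sp (two π bonds).
C1: sp2
C2: sp ✓
C3: sp2
C4: sp3
C5: sp ✓
C6: sp ✓
C7: sp ✓
C8: sp ✓
5 carbons are sp.

5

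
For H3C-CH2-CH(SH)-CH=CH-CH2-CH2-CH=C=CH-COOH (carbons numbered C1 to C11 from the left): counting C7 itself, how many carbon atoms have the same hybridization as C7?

C7 is sp3 (only σ bonds).
C1: sp3 ✓
C2: sp3 ✓
C3: sp3 ✓
C4: sp2
C5: sp2
C6: sp3 ✓
C7: sp3 ✓
C8: sp2
C9: sp
C10: sp2
C11: sp2
5 carbons are sp3.

5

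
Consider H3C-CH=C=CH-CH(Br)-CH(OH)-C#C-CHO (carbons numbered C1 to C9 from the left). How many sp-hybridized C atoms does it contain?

C1: sp3
C2: sp2
C3: sp ✓
C4: sp2
C5: sp3
C6: sp3
C7: sp ✓
C8: sp ✓
C9: sp2
C3, C7, C8 → 3 sp carbons.

3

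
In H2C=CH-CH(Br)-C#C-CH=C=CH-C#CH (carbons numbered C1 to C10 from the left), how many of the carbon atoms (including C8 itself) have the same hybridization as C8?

4

C8 is sp2 (one π bond).
C1: sp2 ✓
C2: sp2 ✓
C3: sp3
C4: sp
C5: sp
C6: sp2 ✓
C7: sp
C8: sp2 ✓
C9: sp
C10: sp
4 carbons are sp2.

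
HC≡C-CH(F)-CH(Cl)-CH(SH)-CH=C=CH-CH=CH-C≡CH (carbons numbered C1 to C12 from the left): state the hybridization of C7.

sp

C7: 2 σ bonds, plus two π bonds; 2 regions of electron density → sp.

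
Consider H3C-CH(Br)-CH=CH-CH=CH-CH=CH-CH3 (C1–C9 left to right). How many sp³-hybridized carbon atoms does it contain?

3

C1: sp3 ✓
C2: sp3 ✓
C3: sp2
C4: sp2
C5: sp2
C6: sp2
C7: sp2
C8: sp2
C9: sp3 ✓
C1, C2, C9 → 3 sp3 carbons.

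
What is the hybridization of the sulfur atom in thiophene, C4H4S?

sp^2

Analogous to furan: one S lone pair in the aromatic π system, S is sp2.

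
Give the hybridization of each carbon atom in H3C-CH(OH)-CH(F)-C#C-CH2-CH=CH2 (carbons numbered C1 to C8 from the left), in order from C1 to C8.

C1 sp3, C2 sp3, C3 sp3, C4 sp, C5 sp, C6 sp3, C7 sp2, C8 sp2

C1: 4 σ bonds; 4 regions of electron density → sp3.
C2: 4 σ bonds; 4 regions of electron density → sp3.
C3 carries 4 σ bonds, giving a steric number of 4, so it is sp3.
C4: 2 σ bonds, plus two π bonds; 2 regions of electron density → sp.
C5 carries 2 σ bonds, plus two π bonds, giving a steric number of 2, so it is sp.
C6 is sp3: 4 σ bonds, 4 electron-density regions.
C7: 3 σ bonds, plus one π bond — 3 electron domains, sp2.
C8: 3 σ bonds, plus one π bond; 3 regions of electron density → sp2.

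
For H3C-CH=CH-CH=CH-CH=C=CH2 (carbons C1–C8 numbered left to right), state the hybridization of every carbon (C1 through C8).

C1 sp3, C2 sp2, C3 sp2, C4 sp2, C5 sp2, C6 sp2, C7 sp, C8 sp2

C1 has 4 σ bonds: steric number 4 → sp3.
C2: 3 σ bonds, plus one π bond — 3 electron domains, sp2.
C3: 3 σ bonds, plus one π bond; 3 regions of electron density → sp2.
C4 has 3 σ bonds, plus one π bond: steric number 3 → sp2.
C5 — 3 σ bonds, plus one π bond. Steric number 3, so sp2.
C6 (3 σ bonds, plus one π bond) has steric number 3: sp2.
C7 carries 2 σ bonds, plus two π bonds, giving a steric number of 2, so it is sp.
C8 is sp2: 3 σ bonds, plus one π bond, 3 electron-density regions.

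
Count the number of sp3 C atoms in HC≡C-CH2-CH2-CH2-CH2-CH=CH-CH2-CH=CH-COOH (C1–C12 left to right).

5

C1: sp
C2: sp
C3: sp3 ✓
C4: sp3 ✓
C5: sp3 ✓
C6: sp3 ✓
C7: sp2
C8: sp2
C9: sp3 ✓
C10: sp2
C11: sp2
C12: sp2
C3, C4, C5, C6, C9 → 5 sp3 carbons.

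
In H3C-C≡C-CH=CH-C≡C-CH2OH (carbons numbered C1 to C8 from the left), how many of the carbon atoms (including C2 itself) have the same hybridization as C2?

4

C2 is sp (two π bonds).
C1: sp3
C2: sp ✓
C3: sp ✓
C4: sp2
C5: sp2
C6: sp ✓
C7: sp ✓
C8: sp3
4 carbons are sp.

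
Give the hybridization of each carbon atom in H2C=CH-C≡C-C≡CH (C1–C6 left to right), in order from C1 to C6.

C1 sp2, C2 sp2, C3 sp, C4 sp, C5 sp, C6 sp

C1 is sp2: 3 σ bonds, plus one π bond, 3 electron-density regions.
C2 is sp2: 3 σ bonds, plus one π bond, 3 electron-density regions.
C3 has 2 σ bonds, plus two π bonds: steric number 2 → sp.
C4: 2 σ bonds, plus two π bonds; 2 regions of electron density → sp.
C5 is sp: 2 σ bonds, plus two π bonds, 2 electron-density regions.
C6 is sp: 2 σ bonds, plus two π bonds, 2 electron-density regions.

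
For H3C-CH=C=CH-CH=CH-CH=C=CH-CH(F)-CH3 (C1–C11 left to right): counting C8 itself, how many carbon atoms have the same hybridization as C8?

2

C8 is sp (two π bonds).
C1: sp3
C2: sp2
C3: sp ✓
C4: sp2
C5: sp2
C6: sp2
C7: sp2
C8: sp ✓
C9: sp2
C10: sp3
C11: sp3
2 carbons are sp.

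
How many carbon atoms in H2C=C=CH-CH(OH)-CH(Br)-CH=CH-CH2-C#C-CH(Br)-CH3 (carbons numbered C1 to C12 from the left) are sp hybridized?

C1: sp2
C2: sp ✓
C3: sp2
C4: sp3
C5: sp3
C6: sp2
C7: sp2
C8: sp3
C9: sp ✓
C10: sp ✓
C11: sp3
C12: sp3
C2, C9, C10 → 3 sp carbons.

3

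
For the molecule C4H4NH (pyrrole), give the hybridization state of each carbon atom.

Each carbon atom: 3 σ bonds, plus one π bond — 3 electron domains, sp2.

sp^2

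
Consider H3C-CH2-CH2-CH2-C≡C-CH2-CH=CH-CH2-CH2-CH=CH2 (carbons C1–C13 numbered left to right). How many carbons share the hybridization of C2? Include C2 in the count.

C2 is sp3 (only σ bonds).
C1: sp3 ✓
C2: sp3 ✓
C3: sp3 ✓
C4: sp3 ✓
C5: sp
C6: sp
C7: sp3 ✓
C8: sp2
C9: sp2
C10: sp3 ✓
C11: sp3 ✓
C12: sp2
C13: sp2
7 carbons are sp3.

7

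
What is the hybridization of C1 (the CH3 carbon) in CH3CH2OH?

sp3

C1 (the CH3 carbon) is sp3: 4 σ bonds, 4 electron-density regions.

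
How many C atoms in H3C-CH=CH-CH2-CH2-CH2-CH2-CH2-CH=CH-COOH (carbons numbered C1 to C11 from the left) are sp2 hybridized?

5

C1: sp3
C2: sp2 ✓
C3: sp2 ✓
C4: sp3
C5: sp3
C6: sp3
C7: sp3
C8: sp3
C9: sp2 ✓
C10: sp2 ✓
C11: sp2 ✓
C2, C3, C9, C10, C11 → 5 sp2 carbons.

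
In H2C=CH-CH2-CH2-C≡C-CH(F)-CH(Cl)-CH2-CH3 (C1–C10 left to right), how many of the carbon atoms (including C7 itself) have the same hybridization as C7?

6

C7 is sp3 (only σ bonds).
C1: sp2
C2: sp2
C3: sp3 ✓
C4: sp3 ✓
C5: sp
C6: sp
C7: sp3 ✓
C8: sp3 ✓
C9: sp3 ✓
C10: sp3 ✓
6 carbons are sp3.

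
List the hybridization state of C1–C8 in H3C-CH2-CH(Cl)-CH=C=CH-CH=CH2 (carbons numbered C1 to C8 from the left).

C1 is sp3: 4 σ bonds, 4 electron-density regions.
C2 carries 4 σ bonds, giving a steric number of 4, so it is sp3.
C3 (4 σ bonds) has steric number 4: sp3.
C4 is sp2: 3 σ bonds, plus one π bond, 3 electron-density regions.
C5 — 2 σ bonds, plus two π bonds. Steric number 2, so sp.
C6 (3 σ bonds, plus one π bond) has steric number 3: sp2.
C7 is sp2: 3 σ bonds, plus one π bond, 3 electron-density regions.
C8 is sp2: 3 σ bonds, plus one π bond, 3 electron-density regions.

C1 sp3, C2 sp3, C3 sp3, C4 sp2, C5 sp, C6 sp2, C7 sp2, C8 sp2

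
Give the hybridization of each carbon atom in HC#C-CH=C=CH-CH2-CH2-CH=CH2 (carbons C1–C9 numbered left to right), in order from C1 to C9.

C1 sp, C2 sp, C3 sp2, C4 sp, C5 sp2, C6 sp3, C7 sp3, C8 sp2, C9 sp2

C1 (2 σ bonds, plus two π bonds) has steric number 2: sp.
C2: 2 σ bonds, plus two π bonds — 2 electron domains, sp.
C3 — 3 σ bonds, plus one π bond. Steric number 3, so sp2.
C4 (2 σ bonds, plus two π bonds) has steric number 2: sp.
C5 — 3 σ bonds, plus one π bond. Steric number 3, so sp2.
C6 is sp3: 4 σ bonds, 4 electron-density regions.
C7: 4 σ bonds — 4 electron domains, sp3.
C8 — 3 σ bonds, plus one π bond. Steric number 3, so sp2.
C9 is sp2: 3 σ bonds, plus one π bond, 3 electron-density regions.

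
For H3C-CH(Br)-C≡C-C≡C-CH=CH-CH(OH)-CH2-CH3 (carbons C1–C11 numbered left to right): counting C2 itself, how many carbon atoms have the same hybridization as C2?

5

C2 is sp3 (only σ bonds).
C1: sp3 ✓
C2: sp3 ✓
C3: sp
C4: sp
C5: sp
C6: sp
C7: sp2
C8: sp2
C9: sp3 ✓
C10: sp3 ✓
C11: sp3 ✓
5 carbons are sp3.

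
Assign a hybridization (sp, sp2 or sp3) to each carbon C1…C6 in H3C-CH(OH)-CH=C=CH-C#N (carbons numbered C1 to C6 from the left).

C1 sp3, C2 sp3, C3 sp2, C4 sp, C5 sp2, C6 sp

C1: 4 σ bonds; 4 regions of electron density → sp3.
C2 carries 4 σ bonds, giving a steric number of 4, so it is sp3.
C3 is sp2: 3 σ bonds, plus one π bond, 3 electron-density regions.
C4: 2 σ bonds, plus two π bonds; 2 regions of electron density → sp.
C5 has 3 σ bonds, plus one π bond: steric number 3 → sp2.
C6: 2 σ bonds, plus two π bonds — 2 electron domains, sp.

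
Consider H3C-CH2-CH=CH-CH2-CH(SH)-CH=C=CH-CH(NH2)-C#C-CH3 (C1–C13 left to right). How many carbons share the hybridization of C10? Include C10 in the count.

6

C10 is sp3 (only σ bonds).
C1: sp3 ✓
C2: sp3 ✓
C3: sp2
C4: sp2
C5: sp3 ✓
C6: sp3 ✓
C7: sp2
C8: sp
C9: sp2
C10: sp3 ✓
C11: sp
C12: sp
C13: sp3 ✓
6 carbons are sp3.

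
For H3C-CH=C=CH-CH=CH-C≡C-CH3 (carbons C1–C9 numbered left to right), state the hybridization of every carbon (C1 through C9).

C1: 4 σ bonds — 4 electron domains, sp3.
C2 — 3 σ bonds, plus one π bond. Steric number 3, so sp2.
C3 — 2 σ bonds, plus two π bonds. Steric number 2, so sp.
C4 has 3 σ bonds, plus one π bond: steric number 3 → sp2.
C5 carries 3 σ bonds, plus one π bond, giving a steric number of 3, so it is sp2.
C6 (3 σ bonds, plus one π bond) has steric number 3: sp2.
C7: 2 σ bonds, plus two π bonds — 2 electron domains, sp.
C8 (2 σ bonds, plus two π bonds) has steric number 2: sp.
C9: 4 σ bonds — 4 electron domains, sp3.

C1 sp3, C2 sp2, C3 sp, C4 sp2, C5 sp2, C6 sp2, C7 sp, C8 sp, C9 sp3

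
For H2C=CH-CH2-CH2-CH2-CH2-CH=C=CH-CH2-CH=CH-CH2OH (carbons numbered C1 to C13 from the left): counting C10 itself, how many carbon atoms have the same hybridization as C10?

C10 is sp3 (only σ bonds).
C1: sp2
C2: sp2
C3: sp3 ✓
C4: sp3 ✓
C5: sp3 ✓
C6: sp3 ✓
C7: sp2
C8: sp
C9: sp2
C10: sp3 ✓
C11: sp2
C12: sp2
C13: sp3 ✓
6 carbons are sp3.

6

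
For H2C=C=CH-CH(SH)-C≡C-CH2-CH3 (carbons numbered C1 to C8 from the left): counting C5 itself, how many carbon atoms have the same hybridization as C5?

C5 is sp (two π bonds).
C1: sp2
C2: sp ✓
C3: sp2
C4: sp3
C5: sp ✓
C6: sp ✓
C7: sp3
C8: sp3
3 carbons are sp.

3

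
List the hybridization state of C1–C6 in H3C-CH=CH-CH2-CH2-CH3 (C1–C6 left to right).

C1 sp3, C2 sp2, C3 sp2, C4 sp3, C5 sp3, C6 sp3

C1: 4 σ bonds; 4 regions of electron density → sp3.
C2: 3 σ bonds, plus one π bond — 3 electron domains, sp2.
C3: 3 σ bonds, plus one π bond — 3 electron domains, sp2.
C4 (4 σ bonds) has steric number 4: sp3.
C5 carries 4 σ bonds, giving a steric number of 4, so it is sp3.
C6: 4 σ bonds — 4 electron domains, sp3.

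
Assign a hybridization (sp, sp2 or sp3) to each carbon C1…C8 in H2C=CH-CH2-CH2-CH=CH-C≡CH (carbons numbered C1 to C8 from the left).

C1 is sp2: 3 σ bonds, plus one π bond, 3 electron-density regions.
C2 — 3 σ bonds, plus one π bond. Steric number 3, so sp2.
C3 has 4 σ bonds: steric number 4 → sp3.
C4 has 4 σ bonds: steric number 4 → sp3.
C5: 3 σ bonds, plus one π bond; 3 regions of electron density → sp2.
C6 carries 3 σ bonds, plus one π bond, giving a steric number of 3, so it is sp2.
C7: 2 σ bonds, plus two π bonds; 2 regions of electron density → sp.
C8 has 2 σ bonds, plus two π bonds: steric number 2 → sp.

C1 sp2, C2 sp2, C3 sp3, C4 sp3, C5 sp2, C6 sp2, C7 sp, C8 sp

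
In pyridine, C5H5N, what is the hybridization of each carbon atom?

Each carbon atom (3 σ bonds, plus one π bond) has steric number 3: sp2.

sp2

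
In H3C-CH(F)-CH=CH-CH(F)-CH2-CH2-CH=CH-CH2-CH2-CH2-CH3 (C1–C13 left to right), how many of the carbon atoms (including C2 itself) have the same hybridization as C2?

C2 is sp3 (only σ bonds).
C1: sp3 ✓
C2: sp3 ✓
C3: sp2
C4: sp2
C5: sp3 ✓
C6: sp3 ✓
C7: sp3 ✓
C8: sp2
C9: sp2
C10: sp3 ✓
C11: sp3 ✓
C12: sp3 ✓
C13: sp3 ✓
9 carbons are sp3.

9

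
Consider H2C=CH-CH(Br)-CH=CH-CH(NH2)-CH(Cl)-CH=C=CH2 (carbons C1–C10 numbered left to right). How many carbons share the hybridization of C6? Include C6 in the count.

3

C6 is sp3 (only σ bonds).
C1: sp2
C2: sp2
C3: sp3 ✓
C4: sp2
C5: sp2
C6: sp3 ✓
C7: sp3 ✓
C8: sp2
C9: sp
C10: sp2
3 carbons are sp3.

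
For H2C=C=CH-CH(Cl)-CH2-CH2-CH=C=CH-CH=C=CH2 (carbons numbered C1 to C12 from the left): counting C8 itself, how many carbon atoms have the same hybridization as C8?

3

C8 is sp (two π bonds).
C1: sp2
C2: sp ✓
C3: sp2
C4: sp3
C5: sp3
C6: sp3
C7: sp2
C8: sp ✓
C9: sp2
C10: sp2
C11: sp ✓
C12: sp2
3 carbons are sp.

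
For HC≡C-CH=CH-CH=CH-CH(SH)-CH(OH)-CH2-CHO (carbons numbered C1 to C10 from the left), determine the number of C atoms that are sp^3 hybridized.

C1: sp
C2: sp
C3: sp2
C4: sp2
C5: sp2
C6: sp2
C7: sp3 ✓
C8: sp3 ✓
C9: sp3 ✓
C10: sp2
C7, C8, C9 → 3 sp3 carbons.

3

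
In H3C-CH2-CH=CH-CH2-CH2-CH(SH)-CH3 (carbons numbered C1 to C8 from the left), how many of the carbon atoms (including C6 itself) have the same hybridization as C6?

C6 is sp3 (only σ bonds).
C1: sp3 ✓
C2: sp3 ✓
C3: sp2
C4: sp2
C5: sp3 ✓
C6: sp3 ✓
C7: sp3 ✓
C8: sp3 ✓
6 carbons are sp3.

6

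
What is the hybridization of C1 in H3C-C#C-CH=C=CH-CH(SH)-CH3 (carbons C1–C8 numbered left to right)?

sp3

C1: 4 σ bonds — 4 electron domains, sp3.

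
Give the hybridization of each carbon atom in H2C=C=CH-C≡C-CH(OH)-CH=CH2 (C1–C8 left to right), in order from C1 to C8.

C1 carries 3 σ bonds, plus one π bond, giving a steric number of 3, so it is sp2.
C2 — 2 σ bonds, plus two π bonds. Steric number 2, so sp.
C3 carries 3 σ bonds, plus one π bond, giving a steric number of 3, so it is sp2.
C4: 2 σ bonds, plus two π bonds — 2 electron domains, sp.
C5: 2 σ bonds, plus two π bonds; 2 regions of electron density → sp.
C6: 4 σ bonds — 4 electron domains, sp3.
C7 (3 σ bonds, plus one π bond) has steric number 3: sp2.
C8 has 3 σ bonds, plus one π bond: steric number 3 → sp2.

C1 sp2, C2 sp, C3 sp2, C4 sp, C5 sp, C6 sp3, C7 sp2, C8 sp2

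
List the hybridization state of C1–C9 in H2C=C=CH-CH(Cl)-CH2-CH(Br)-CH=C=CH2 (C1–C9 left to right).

C1 carries 3 σ bonds, plus one π bond, giving a steric number of 3, so it is sp2.
C2: 2 σ bonds, plus two π bonds — 2 electron domains, sp.
C3 (3 σ bonds, plus one π bond) has steric number 3: sp2.
C4 — 4 σ bonds. Steric number 4, so sp3.
C5: 4 σ bonds — 4 electron domains, sp3.
C6: 4 σ bonds; 4 regions of electron density → sp3.
C7 — 3 σ bonds, plus one π bond. Steric number 3, so sp2.
C8 carries 2 σ bonds, plus two π bonds, giving a steric number of 2, so it is sp.
C9 — 3 σ bonds, plus one π bond. Steric number 3, so sp2.

C1 sp2, C2 sp, C3 sp2, C4 sp3, C5 sp3, C6 sp3, C7 sp2, C8 sp, C9 sp2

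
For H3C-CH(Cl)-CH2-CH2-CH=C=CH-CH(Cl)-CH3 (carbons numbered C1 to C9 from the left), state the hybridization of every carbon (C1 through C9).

C1: 4 σ bonds; 4 regions of electron density → sp3.
C2: 4 σ bonds; 4 regions of electron density → sp3.
C3 carries 4 σ bonds, giving a steric number of 4, so it is sp3.
C4 has 4 σ bonds: steric number 4 → sp3.
C5 — 3 σ bonds, plus one π bond. Steric number 3, so sp2.
C6 (2 σ bonds, plus two π bonds) has steric number 2: sp.
C7 — 3 σ bonds, plus one π bond. Steric number 3, so sp2.
C8 is sp3: 4 σ bonds, 4 electron-density regions.
C9: 4 σ bonds — 4 electron domains, sp3.

C1 sp3, C2 sp3, C3 sp3, C4 sp3, C5 sp2, C6 sp, C7 sp2, C8 sp3, C9 sp3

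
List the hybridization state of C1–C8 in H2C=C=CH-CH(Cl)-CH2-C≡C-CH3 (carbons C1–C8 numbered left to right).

C1 (3 σ bonds, plus one π bond) has steric number 3: sp2.
C2 (2 σ bonds, plus two π bonds) has steric number 2: sp.
C3: 3 σ bonds, plus one π bond; 3 regions of electron density → sp2.
C4 — 4 σ bonds. Steric number 4, so sp3.
C5 carries 4 σ bonds, giving a steric number of 4, so it is sp3.
C6: 2 σ bonds, plus two π bonds; 2 regions of electron density → sp.
C7: 2 σ bonds, plus two π bonds — 2 electron domains, sp.
C8: 4 σ bonds; 4 regions of electron density → sp3.

C1 sp2, C2 sp, C3 sp2, C4 sp3, C5 sp3, C6 sp, C7 sp, C8 sp3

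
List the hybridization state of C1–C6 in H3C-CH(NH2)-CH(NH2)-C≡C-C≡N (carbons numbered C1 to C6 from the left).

C1 sp3, C2 sp3, C3 sp3, C4 sp, C5 sp, C6 sp

C1 — 4 σ bonds. Steric number 4, so sp3.
C2 (4 σ bonds) has steric number 4: sp3.
C3 carries 4 σ bonds, giving a steric number of 4, so it is sp3.
C4 (2 σ bonds, plus two π bonds) has steric number 2: sp.
C5 carries 2 σ bonds, plus two π bonds, giving a steric number of 2, so it is sp.
C6 is sp: 2 σ bonds, plus two π bonds, 2 electron-density regions.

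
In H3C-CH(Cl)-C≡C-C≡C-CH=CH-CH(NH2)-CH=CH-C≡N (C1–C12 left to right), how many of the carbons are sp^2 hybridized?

C1: sp3
C2: sp3
C3: sp
C4: sp
C5: sp
C6: sp
C7: sp2 ✓
C8: sp2 ✓
C9: sp3
C10: sp2 ✓
C11: sp2 ✓
C12: sp
C7, C8, C10, C11 → 4 sp2 carbons.

4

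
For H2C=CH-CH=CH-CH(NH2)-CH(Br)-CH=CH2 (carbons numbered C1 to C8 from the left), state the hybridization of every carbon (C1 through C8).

C1 sp2, C2 sp2, C3 sp2, C4 sp2, C5 sp3, C6 sp3, C7 sp2, C8 sp2

C1: 3 σ bonds, plus one π bond — 3 electron domains, sp2.
C2: 3 σ bonds, plus one π bond — 3 electron domains, sp2.
C3 — 3 σ bonds, plus one π bond. Steric number 3, so sp2.
C4 carries 3 σ bonds, plus one π bond, giving a steric number of 3, so it is sp2.
C5 (4 σ bonds) has steric number 4: sp3.
C6 carries 4 σ bonds, giving a steric number of 4, so it is sp3.
C7 — 3 σ bonds, plus one π bond. Steric number 3, so sp2.
C8 — 3 σ bonds, plus one π bond. Steric number 3, so sp2.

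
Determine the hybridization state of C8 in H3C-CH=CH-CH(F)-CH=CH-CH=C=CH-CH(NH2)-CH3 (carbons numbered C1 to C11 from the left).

C8: 2 σ bonds, plus two π bonds — 2 electron domains, sp.

sp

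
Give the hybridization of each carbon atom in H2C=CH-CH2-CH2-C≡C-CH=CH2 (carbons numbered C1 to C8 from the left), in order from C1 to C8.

C1 — 3 σ bonds, plus one π bond. Steric number 3, so sp2.
C2 has 3 σ bonds, plus one π bond: steric number 3 → sp2.
C3: 4 σ bonds; 4 regions of electron density → sp3.
C4: 4 σ bonds; 4 regions of electron density → sp3.
C5: 2 σ bonds, plus two π bonds — 2 electron domains, sp.
C6: 2 σ bonds, plus two π bonds — 2 electron domains, sp.
C7 has 3 σ bonds, plus one π bond: steric number 3 → sp2.
C8 carries 3 σ bonds, plus one π bond, giving a steric number of 3, so it is sp2.

C1 sp2, C2 sp2, C3 sp3, C4 sp3, C5 sp, C6 sp, C7 sp2, C8 sp2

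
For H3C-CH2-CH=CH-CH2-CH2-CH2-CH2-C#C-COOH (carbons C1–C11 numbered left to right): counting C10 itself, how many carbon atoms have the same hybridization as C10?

2

C10 is sp (two π bonds).
C1: sp3
C2: sp3
C3: sp2
C4: sp2
C5: sp3
C6: sp3
C7: sp3
C8: sp3
C9: sp ✓
C10: sp ✓
C11: sp2
2 carbons are sp.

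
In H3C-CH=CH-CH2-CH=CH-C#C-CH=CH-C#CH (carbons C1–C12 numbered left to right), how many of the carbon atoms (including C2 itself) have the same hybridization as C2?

C2 is sp2 (one π bond).
C1: sp3
C2: sp2 ✓
C3: sp2 ✓
C4: sp3
C5: sp2 ✓
C6: sp2 ✓
C7: sp
C8: sp
C9: sp2 ✓
C10: sp2 ✓
C11: sp
C12: sp
6 carbons are sp2.

6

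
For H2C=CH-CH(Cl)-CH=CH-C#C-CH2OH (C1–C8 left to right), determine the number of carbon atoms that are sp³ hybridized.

2

C1: sp2
C2: sp2
C3: sp3 ✓
C4: sp2
C5: sp2
C6: sp
C7: sp
C8: sp3 ✓
C3, C8 → 2 sp3 carbons.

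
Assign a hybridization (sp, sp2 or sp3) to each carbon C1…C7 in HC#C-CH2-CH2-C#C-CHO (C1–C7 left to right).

C1 sp, C2 sp, C3 sp3, C4 sp3, C5 sp, C6 sp, C7 sp2

C1 (2 σ bonds, plus two π bonds) has steric number 2: sp.
C2: 2 σ bonds, plus two π bonds; 2 regions of electron density → sp.
C3 carries 4 σ bonds, giving a steric number of 4, so it is sp3.
C4: 4 σ bonds — 4 electron domains, sp3.
C5 — 2 σ bonds, plus two π bonds. Steric number 2, so sp.
C6: 2 σ bonds, plus two π bonds; 2 regions of electron density → sp.
C7 has 3 σ bonds, plus one π bond: steric number 3 → sp2.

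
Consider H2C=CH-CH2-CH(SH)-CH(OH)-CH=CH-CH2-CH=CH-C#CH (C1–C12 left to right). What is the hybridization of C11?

sp

C11 has 2 σ bonds, plus two π bonds: steric number 2 → sp.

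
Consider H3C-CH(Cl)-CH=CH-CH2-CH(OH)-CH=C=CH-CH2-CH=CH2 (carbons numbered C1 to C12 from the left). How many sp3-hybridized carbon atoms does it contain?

5

C1: sp3 ✓
C2: sp3 ✓
C3: sp2
C4: sp2
C5: sp3 ✓
C6: sp3 ✓
C7: sp2
C8: sp
C9: sp2
C10: sp3 ✓
C11: sp2
C12: sp2
C1, C2, C5, C6, C10 → 5 sp3 carbons.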